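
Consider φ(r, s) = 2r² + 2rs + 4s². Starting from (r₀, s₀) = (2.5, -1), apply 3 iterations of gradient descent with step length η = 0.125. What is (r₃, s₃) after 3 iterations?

(0.546875, -0.2265625)

∇φ = (4r + 2s, 2r + 8s)
Step 1: at (2.5, -1), ∇φ = (8, -3) → (2.5, -1) − 0.125·(8, -3) = (1.5, -0.625)
Step 2: at (1.5, -0.625), ∇φ = (4.75, -2) → (1.5, -0.625) − 0.125·(4.75, -2) = (0.90625, -0.375)
Step 3: at (0.90625, -0.375), ∇φ = (2.875, -1.1875) → (0.90625, -0.375) − 0.125·(2.875, -1.1875) = (0.546875, -0.2265625)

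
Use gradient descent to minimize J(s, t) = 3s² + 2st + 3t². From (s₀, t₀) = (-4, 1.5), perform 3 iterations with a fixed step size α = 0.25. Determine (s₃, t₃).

(1.25, 1.25)

∇J = (6s + 2t, 2s + 6t)
(s₁, t₁) = (-4, 1.5) − 0.25·(-21, 1) = (1.25, 1.25)
(s₂, t₂) = (1.25, 1.25) − 0.25·(10, 10) = (-1.25, -1.25)
(s₃, t₃) = (-1.25, -1.25) − 0.25·(-10, -10) = (1.25, 1.25)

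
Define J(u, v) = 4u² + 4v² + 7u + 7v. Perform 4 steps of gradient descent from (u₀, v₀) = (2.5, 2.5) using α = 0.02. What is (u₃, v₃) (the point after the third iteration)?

∇J = (8u + 7, 8v + 7)
Step 1: at (2.5, 2.5), ∇J = (27, 27) → (2.5, 2.5) − 0.02·(27, 27) = (1.96, 1.96)
Step 2: at (1.96, 1.96), ∇J = (22.68, 22.68) → (1.96, 1.96) − 0.02·(22.68, 22.68) = (1.5064, 1.5064)
Step 3: at (1.5064, 1.5064), ∇J = (19.0512, 19.0512) → (1.5064, 1.5064) − 0.02·(19.0512, 19.0512) = (1.125376, 1.125376)

(1.125376, 1.125376)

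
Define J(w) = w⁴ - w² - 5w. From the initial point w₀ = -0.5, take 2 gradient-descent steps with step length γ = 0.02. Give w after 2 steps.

-0.32088632

J′(w) = 4w³ - 2w - 5
Step 1: J′(-0.5) = -4.5; w₁ = -0.5 − 0.02·(-4.5) = -0.41
Step 2: J′(-0.41) = -4.455684; w₂ = -0.41 − 0.02·(-4.455684) = -0.32088632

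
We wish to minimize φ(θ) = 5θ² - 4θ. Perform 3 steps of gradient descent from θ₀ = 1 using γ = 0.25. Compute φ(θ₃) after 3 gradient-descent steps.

φ′(θ) = 10θ - 4
Step 1: φ′(1) = 6; θ₁ = 1 − 0.25·6 = -0.5
Step 2: φ′(-0.5) = -9; θ₂ = -0.5 − 0.25·(-9) = 1.75
Step 3: φ′(1.75) = 13.5; θ₃ = 1.75 − 0.25·13.5 = -1.625
φ(-1.625) = 19.703125

19.703125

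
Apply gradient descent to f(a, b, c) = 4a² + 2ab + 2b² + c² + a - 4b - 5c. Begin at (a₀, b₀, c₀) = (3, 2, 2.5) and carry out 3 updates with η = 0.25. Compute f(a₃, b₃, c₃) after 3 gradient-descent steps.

∇f = (8a + 2b + 1, 2a + 4b - 4, 2c - 5)
Step 1: at (3, 2, 2.5), ∇f = (29, 10, 0) → (3, 2, 2.5) − 0.25·(29, 10, 0) = (-4.25, -0.5, 2.5)
Step 2: at (-4.25, -0.5, 2.5), ∇f = (-34, -14.5, 0) → (-4.25, -0.5, 2.5) − 0.25·(-34, -14.5, 0) = (4.25, 3.125, 2.5)
Step 3: at (4.25, 3.125, 2.5), ∇f = (41.25, 17, 0) → (4.25, 3.125, 2.5) − 0.25·(41.25, 17, 0) = (-6.0625, -1.125, 2.5)
f(-6.0625, -1.125, 2.5) = 155.375

155.375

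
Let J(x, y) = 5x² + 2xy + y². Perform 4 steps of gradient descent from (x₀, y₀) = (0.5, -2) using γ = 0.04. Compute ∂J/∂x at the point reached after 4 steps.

0.59379968

∇J = (10x + 2y, 2x + 2y)
(x₁, y₁) = (0.5, -2) − 0.04·(1, -3) = (0.46, -1.88)
(x₂, y₂) = (0.46, -1.88) − 0.04·(0.84, -2.84) = (0.4264, -1.7664)
(x₃, y₃) = (0.4264, -1.7664) − 0.04·(0.7312, -2.68) = (0.397152, -1.6592)
(x₄, y₄) = (0.397152, -1.6592) − 0.04·(0.65312, -2.524096) = (0.3710272, -1.55823616)
∂J/∂x at (0.3710272, -1.55823616) = 0.59379968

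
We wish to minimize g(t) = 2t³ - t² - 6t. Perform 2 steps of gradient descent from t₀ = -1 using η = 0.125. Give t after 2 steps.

g′(t) = 6t² - 2t - 6
t₁ = -1 − 0.125·2 = -1.25
t₂ = -1.25 − 0.125·5.875 = -1.984375

-1.984375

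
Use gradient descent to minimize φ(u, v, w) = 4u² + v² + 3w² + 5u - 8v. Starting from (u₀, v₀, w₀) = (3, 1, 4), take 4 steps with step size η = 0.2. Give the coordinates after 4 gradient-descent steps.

∇φ = (8u + 5, 2v - 8, 6w)
(u₁, v₁, w₁) = (3, 1, 4) − 0.2·(29, -6, 24) = (-2.8, 2.2, -0.8)
(u₂, v₂, w₂) = (-2.8, 2.2, -0.8) − 0.2·(-17.4, -3.6, -4.8) = (0.68, 2.92, 0.16)
(u₃, v₃, w₃) = (0.68, 2.92, 0.16) − 0.2·(10.44, -2.16, 0.96) = (-1.408, 3.352, -0.032)
(u₄, v₄, w₄) = (-1.408, 3.352, -0.032) − 0.2·(-6.264, -1.296, -0.192) = (-0.1552, 3.6112, 0.0064)

(-0.1552, 3.6112, 0.0064)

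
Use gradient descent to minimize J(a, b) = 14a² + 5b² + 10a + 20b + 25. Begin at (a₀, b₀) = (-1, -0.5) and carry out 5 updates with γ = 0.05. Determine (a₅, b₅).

∇J = (28a + 10, 10b + 20)
Step 1: at (-1, -0.5), ∇J = (-18, 15) → (-1, -0.5) − 0.05·(-18, 15) = (-0.1, -1.25)
Step 2: at (-0.1, -1.25), ∇J = (7.2, 7.5) → (-0.1, -1.25) − 0.05·(7.2, 7.5) = (-0.46, -1.625)
Step 3: at (-0.46, -1.625), ∇J = (-2.88, 3.75) → (-0.46, -1.625) − 0.05·(-2.88, 3.75) = (-0.316, -1.8125)
Step 4: at (-0.316, -1.8125), ∇J = (1.152, 1.875) → (-0.316, -1.8125) − 0.05·(1.152, 1.875) = (-0.3736, -1.90625)
Step 5: at (-0.3736, -1.90625), ∇J = (-0.4608, 0.9375) → (-0.3736, -1.90625) − 0.05·(-0.4608, 0.9375) = (-0.35056, -1.953125)

(-0.35056, -1.953125)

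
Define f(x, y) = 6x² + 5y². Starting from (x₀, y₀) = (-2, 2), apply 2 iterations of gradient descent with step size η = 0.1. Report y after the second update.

0

∇f = (12x, 10y)
Step 1: at (-2, 2), ∇f = (-24, 20) → (-2, 2) − 0.1·(-24, 20) = (0.4, 0)
Step 2: at (0.4, 0), ∇f = (4.8, 0) → (0.4, 0) − 0.1·(4.8, 0) = (-0.08, 0)
y = 0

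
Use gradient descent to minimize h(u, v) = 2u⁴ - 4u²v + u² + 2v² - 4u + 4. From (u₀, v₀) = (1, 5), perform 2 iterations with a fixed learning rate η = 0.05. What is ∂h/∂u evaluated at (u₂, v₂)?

∇h = (8u³ - 8uv + 2u - 4, -4u² + 4v)
Step 1: at (1, 5), ∇h = (-34, 16) → (1, 5) − 0.05·(-34, 16) = (2.7, 4.2)
Step 2: at (2.7, 4.2), ∇h = (68.144, -12.36) → (2.7, 4.2) − 0.05·(68.144, -12.36) = (-0.7072, 4.818)
∂h/∂u at (-0.7072, 4.818) = 19.014370902016

19.014370902016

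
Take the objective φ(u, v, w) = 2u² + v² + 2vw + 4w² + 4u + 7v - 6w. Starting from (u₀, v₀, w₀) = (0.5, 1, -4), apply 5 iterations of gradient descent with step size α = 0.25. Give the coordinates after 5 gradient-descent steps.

(-1, -2.421875, 9.578125)

∇φ = (4u + 4, 2v + 2w + 7, 2v + 8w - 6)
(u₁, v₁, w₁) = (0.5, 1, -4) − 0.25·(6, 1, -36) = (-1, 0.75, 5)
(u₂, v₂, w₂) = (-1, 0.75, 5) − 0.25·(0, 18.5, 35.5) = (-1, -3.875, -3.875)
(u₃, v₃, w₃) = (-1, -3.875, -3.875) − 0.25·(0, -8.5, -44.75) = (-1, -1.75, 7.3125)
(u₄, v₄, w₄) = (-1, -1.75, 7.3125) − 0.25·(0, 18.125, 49) = (-1, -6.28125, -4.9375)
(u₅, v₅, w₅) = (-1, -6.28125, -4.9375) − 0.25·(0, -15.4375, -58.0625) = (-1, -2.421875, 9.578125)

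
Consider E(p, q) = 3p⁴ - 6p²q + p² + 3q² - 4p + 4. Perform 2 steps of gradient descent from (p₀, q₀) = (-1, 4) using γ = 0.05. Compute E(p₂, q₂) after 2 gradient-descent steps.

∇E = (12p³ - 12pq + 2p - 4, -6p² + 6q)
(p₁, q₁) = (-1, 4) − 0.05·(30, 18) = (-2.5, 3.1)
(p₂, q₂) = (-2.5, 3.1) − 0.05·(-103.5, -18.9) = (2.675, 4.045)
E(2.675, 4.045) = 29.483588671875

29.483588671875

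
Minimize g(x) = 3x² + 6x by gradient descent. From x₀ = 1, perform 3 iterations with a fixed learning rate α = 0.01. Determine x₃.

g′(x) = 6x + 6
x₁ = 1 − 0.01·12 = 0.88
x₂ = 0.88 − 0.01·11.28 = 0.7672
x₃ = 0.7672 − 0.01·10.6032 = 0.661168

0.661168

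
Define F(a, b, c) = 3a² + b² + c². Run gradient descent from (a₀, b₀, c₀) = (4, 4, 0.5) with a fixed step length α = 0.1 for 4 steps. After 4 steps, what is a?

0.1024

∇F = (6a, 2b, 2c)
Step 1: at (4, 4, 0.5), ∇F = (24, 8, 1) → (4, 4, 0.5) − 0.1·(24, 8, 1) = (1.6, 3.2, 0.4)
Step 2: at (1.6, 3.2, 0.4), ∇F = (9.6, 6.4, 0.8) → (1.6, 3.2, 0.4) − 0.1·(9.6, 6.4, 0.8) = (0.64, 2.56, 0.32)
Step 3: at (0.64, 2.56, 0.32), ∇F = (3.84, 5.12, 0.64) → (0.64, 2.56, 0.32) − 0.1·(3.84, 5.12, 0.64) = (0.256, 2.048, 0.256)
Step 4: at (0.256, 2.048, 0.256), ∇F = (1.536, 4.096, 0.512) → (0.256, 2.048, 0.256) − 0.1·(1.536, 4.096, 0.512) = (0.1024, 1.6384, 0.2048)
a = 0.1024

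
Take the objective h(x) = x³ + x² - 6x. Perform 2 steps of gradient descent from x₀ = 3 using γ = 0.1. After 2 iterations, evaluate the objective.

-3.679663203

h′(x) = 3x² + 2x - 6
x₁ = 3 − 0.1·27 = 0.3
x₂ = 0.3 − 0.1·(-5.13) = 0.813
h(0.813) = -3.679663203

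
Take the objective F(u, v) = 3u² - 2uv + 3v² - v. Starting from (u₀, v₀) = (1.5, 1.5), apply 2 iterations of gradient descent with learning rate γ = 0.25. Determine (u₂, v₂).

(0.125, 0.125)

∇F = (6u - 2v, -2u + 6v - 1)
Step 1: at (1.5, 1.5), ∇F = (6, 5) → (1.5, 1.5) − 0.25·(6, 5) = (0, 0.25)
Step 2: at (0, 0.25), ∇F = (-0.5, 0.5) → (0, 0.25) − 0.25·(-0.5, 0.5) = (0.125, 0.125)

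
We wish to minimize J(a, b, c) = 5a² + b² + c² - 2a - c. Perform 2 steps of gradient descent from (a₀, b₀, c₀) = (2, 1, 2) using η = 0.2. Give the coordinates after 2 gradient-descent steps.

∇J = (10a - 2, 2b, 2c - 1)
Step 1: at (2, 1, 2), ∇J = (18, 2, 3) → (2, 1, 2) − 0.2·(18, 2, 3) = (-1.6, 0.6, 1.4)
Step 2: at (-1.6, 0.6, 1.4), ∇J = (-18, 1.2, 1.8) → (-1.6, 0.6, 1.4) − 0.2·(-18, 1.2, 1.8) = (2, 0.36, 1.04)

(2, 0.36, 1.04)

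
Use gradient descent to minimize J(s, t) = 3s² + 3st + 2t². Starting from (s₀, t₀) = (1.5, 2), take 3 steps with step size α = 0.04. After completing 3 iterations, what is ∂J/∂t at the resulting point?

∇J = (6s + 3t, 3s + 4t)
Step 1: at (1.5, 2), ∇J = (15, 12.5) → (1.5, 2) − 0.04·(15, 12.5) = (0.9, 1.5)
Step 2: at (0.9, 1.5), ∇J = (9.9, 8.7) → (0.9, 1.5) − 0.04·(9.9, 8.7) = (0.504, 1.152)
Step 3: at (0.504, 1.152), ∇J = (6.48, 6.12) → (0.504, 1.152) − 0.04·(6.48, 6.12) = (0.2448, 0.9072)
∂J/∂t at (0.2448, 0.9072) = 4.3632

4.3632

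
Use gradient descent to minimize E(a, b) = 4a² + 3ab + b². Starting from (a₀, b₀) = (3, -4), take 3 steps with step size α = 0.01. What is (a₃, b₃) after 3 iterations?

∇E = (8a + 3b, 3a + 2b)
(a₁, b₁) = (3, -4) − 0.01·(12, 1) = (2.88, -4.01)
(a₂, b₂) = (2.88, -4.01) − 0.01·(11.01, 0.62) = (2.7699, -4.0162)
(a₃, b₃) = (2.7699, -4.0162) − 0.01·(10.1106, 0.2773) = (2.668794, -4.018973)

(2.668794, -4.018973)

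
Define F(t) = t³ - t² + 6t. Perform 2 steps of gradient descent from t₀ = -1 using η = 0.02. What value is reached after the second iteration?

-1.478104

F′(t) = 3t² - 2t + 6
t₁ = -1 − 0.02·11 = -1.22
t₂ = -1.22 − 0.02·12.9052 = -1.478104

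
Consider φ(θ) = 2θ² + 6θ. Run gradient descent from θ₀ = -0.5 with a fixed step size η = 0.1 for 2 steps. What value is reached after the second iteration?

-1.14

φ′(θ) = 4θ + 6
Step 1: φ′(-0.5) = 4; θ₁ = -0.5 − 0.1·4 = -0.9
Step 2: φ′(-0.9) = 2.4; θ₂ = -0.9 − 0.1·2.4 = -1.14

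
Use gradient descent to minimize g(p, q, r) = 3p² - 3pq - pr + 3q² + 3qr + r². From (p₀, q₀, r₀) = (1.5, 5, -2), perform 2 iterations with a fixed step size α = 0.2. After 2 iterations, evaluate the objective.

22.1576

∇g = (6p - 3q - r, -3p + 6q + 3r, -p + 3q + 2r)
Step 1: at (1.5, 5, -2), ∇g = (-4, 19.5, 9.5) → (1.5, 5, -2) − 0.2·(-4, 19.5, 9.5) = (2.3, 1.1, -3.9)
Step 2: at (2.3, 1.1, -3.9), ∇g = (14.4, -12, -6.8) → (2.3, 1.1, -3.9) − 0.2·(14.4, -12, -6.8) = (-0.58, 3.5, -2.54)
g(-0.58, 3.5, -2.54) = 22.1576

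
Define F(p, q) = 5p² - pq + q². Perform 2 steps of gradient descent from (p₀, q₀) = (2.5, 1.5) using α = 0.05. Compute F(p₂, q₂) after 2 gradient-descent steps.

∇F = (10p - q, -p + 2q)
(p₁, q₁) = (2.5, 1.5) − 0.05·(23.5, 0.5) = (1.325, 1.475)
(p₂, q₂) = (1.325, 1.475) − 0.05·(11.775, 1.625) = (0.73625, 1.39375)
F(0.73625, 1.39375) = 3.6267109375

3.6267109375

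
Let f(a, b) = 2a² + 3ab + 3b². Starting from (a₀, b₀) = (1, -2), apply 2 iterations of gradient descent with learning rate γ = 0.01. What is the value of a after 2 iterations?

∇f = (4a + 3b, 3a + 6b)
Step 1: at (1, -2), ∇f = (-2, -9) → (1, -2) − 0.01·(-2, -9) = (1.02, -1.91)
Step 2: at (1.02, -1.91), ∇f = (-1.65, -8.4) → (1.02, -1.91) − 0.01·(-1.65, -8.4) = (1.0365, -1.826)
a = 1.0365

1.0365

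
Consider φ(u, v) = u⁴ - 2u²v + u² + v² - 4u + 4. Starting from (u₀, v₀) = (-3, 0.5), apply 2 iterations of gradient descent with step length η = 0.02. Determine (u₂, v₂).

∇φ = (4u³ - 4uv + 2u - 4, -2u² + 2v)
(u₁, v₁) = (-3, 0.5) − 0.02·(-112, -17) = (-0.76, 0.84)
(u₂, v₂) = (-0.76, 0.84) − 0.02·(-4.722304, 0.5248) = (-0.66555392, 0.829504)

(-0.66555392, 0.829504)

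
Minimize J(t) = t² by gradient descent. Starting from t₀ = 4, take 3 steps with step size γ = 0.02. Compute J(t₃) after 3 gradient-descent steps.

12.524124635136

J′(t) = 2t
Step 1: J′(4) = 8; t₁ = 4 − 0.02·8 = 3.84
Step 2: J′(3.84) = 7.68; t₂ = 3.84 − 0.02·7.68 = 3.6864
Step 3: J′(3.6864) = 7.3728; t₃ = 3.6864 − 0.02·7.3728 = 3.538944
J(3.538944) = 12.524124635136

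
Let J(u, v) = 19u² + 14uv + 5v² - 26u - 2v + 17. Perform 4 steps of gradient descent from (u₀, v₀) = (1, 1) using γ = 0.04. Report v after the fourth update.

-0.38143744

∇J = (38u + 14v - 26, 14u + 10v - 2)
(u₁, v₁) = (1, 1) − 0.04·(26, 22) = (-0.04, 0.12)
(u₂, v₂) = (-0.04, 0.12) − 0.04·(-25.84, -1.36) = (0.9936, 0.1744)
(u₃, v₃) = (0.9936, 0.1744) − 0.04·(14.1984, 13.6544) = (0.425664, -0.371776)
(u₄, v₄) = (0.425664, -0.371776) − 0.04·(-15.029632, 0.241536) = (1.02684928, -0.38143744)
v = -0.38143744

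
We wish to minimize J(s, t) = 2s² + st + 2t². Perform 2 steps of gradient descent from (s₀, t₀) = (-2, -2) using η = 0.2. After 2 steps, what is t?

∇J = (4s + t, s + 4t)
Step 1: at (-2, -2), ∇J = (-10, -10) → (-2, -2) − 0.2·(-10, -10) = (0, 0)
Step 2: at (0, 0), ∇J = (0, 0) → (0, 0) − 0.2·(0, 0) = (0, 0)
t = 0

0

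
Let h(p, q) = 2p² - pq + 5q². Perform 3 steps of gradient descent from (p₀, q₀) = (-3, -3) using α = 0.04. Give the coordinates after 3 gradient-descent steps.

∇h = (4p - q, -p + 10q)
(p₁, q₁) = (-3, -3) − 0.04·(-9, -27) = (-2.64, -1.92)
(p₂, q₂) = (-2.64, -1.92) − 0.04·(-8.64, -16.56) = (-2.2944, -1.2576)
(p₃, q₃) = (-2.2944, -1.2576) − 0.04·(-7.92, -10.2816) = (-1.9776, -0.846336)

(-1.9776, -0.846336)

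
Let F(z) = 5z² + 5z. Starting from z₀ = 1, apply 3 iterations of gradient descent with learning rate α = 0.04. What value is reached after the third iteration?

F′(z) = 10z + 5
Step 1: F′(1) = 15; z₁ = 1 − 0.04·15 = 0.4
Step 2: F′(0.4) = 9; z₂ = 0.4 − 0.04·9 = 0.04
Step 3: F′(0.04) = 5.4; z₃ = 0.04 − 0.04·5.4 = -0.176

-0.176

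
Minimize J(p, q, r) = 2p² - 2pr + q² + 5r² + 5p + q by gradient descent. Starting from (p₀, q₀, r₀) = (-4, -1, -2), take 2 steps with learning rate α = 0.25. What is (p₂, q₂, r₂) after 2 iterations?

∇J = (4p - 2r + 5, 2q + 1, -2p + 10r)
Step 1: at (-4, -1, -2), ∇J = (-7, -1, -12) → (-4, -1, -2) − 0.25·(-7, -1, -12) = (-2.25, -0.75, 1)
Step 2: at (-2.25, -0.75, 1), ∇J = (-6, -0.5, 14.5) → (-2.25, -0.75, 1) − 0.25·(-6, -0.5, 14.5) = (-0.75, -0.625, -2.625)

(-0.75, -0.625, -2.625)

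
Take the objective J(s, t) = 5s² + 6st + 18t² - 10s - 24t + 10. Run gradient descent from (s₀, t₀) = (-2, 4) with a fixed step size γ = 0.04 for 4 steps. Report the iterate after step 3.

(-0.313088, 0.4288)

∇J = (10s + 6t - 10, 6s + 36t - 24)
(s₁, t₁) = (-2, 4) − 0.04·(-6, 108) = (-1.76, -0.32)
(s₂, t₂) = (-1.76, -0.32) − 0.04·(-29.52, -46.08) = (-0.5792, 1.5232)
(s₃, t₃) = (-0.5792, 1.5232) − 0.04·(-6.6528, 27.36) = (-0.313088, 0.4288)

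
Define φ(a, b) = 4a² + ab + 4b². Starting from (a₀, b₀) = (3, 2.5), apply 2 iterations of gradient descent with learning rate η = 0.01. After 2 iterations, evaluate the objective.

∇φ = (8a + b, a + 8b)
Step 1: at (3, 2.5), ∇φ = (26.5, 23) → (3, 2.5) − 0.01·(26.5, 23) = (2.735, 2.27)
Step 2: at (2.735, 2.27), ∇φ = (24.15, 20.895) → (2.735, 2.27) − 0.01·(24.15, 20.895) = (2.4935, 2.06105)
φ(2.4935, 2.06105) = 47.001105585

47.001105585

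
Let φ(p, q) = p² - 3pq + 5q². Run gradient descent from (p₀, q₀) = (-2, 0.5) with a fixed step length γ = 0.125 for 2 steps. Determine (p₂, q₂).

(-1.3125, -0.2734375)

∇φ = (2p - 3q, -3p + 10q)
(p₁, q₁) = (-2, 0.5) − 0.125·(-5.5, 11) = (-1.3125, -0.875)
(p₂, q₂) = (-1.3125, -0.875) − 0.125·(0, -4.8125) = (-1.3125, -0.2734375)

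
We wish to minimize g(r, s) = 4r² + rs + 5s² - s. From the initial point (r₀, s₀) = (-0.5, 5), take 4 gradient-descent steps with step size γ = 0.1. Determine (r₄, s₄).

∇g = (8r + s, r + 10s - 1)
(r₁, s₁) = (-0.5, 5) − 0.1·(1, 48.5) = (-0.6, 0.15)
(r₂, s₂) = (-0.6, 0.15) − 0.1·(-4.65, -0.1) = (-0.135, 0.16)
(r₃, s₃) = (-0.135, 0.16) − 0.1·(-0.92, 0.465) = (-0.043, 0.1135)
(r₄, s₄) = (-0.043, 0.1135) − 0.1·(-0.2305, 0.092) = (-0.01995, 0.1043)

(-0.01995, 0.1043)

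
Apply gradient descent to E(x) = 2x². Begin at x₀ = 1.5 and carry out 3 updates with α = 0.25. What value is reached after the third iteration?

0

E′(x) = 4x
Step 1: E′(1.5) = 6; x₁ = 1.5 − 0.25·6 = 0
Step 2: E′(0) = 0; x₂ = 0 − 0.25·0 = 0
Step 3: E′(0) = 0; x₃ = 0 − 0.25·0 = 0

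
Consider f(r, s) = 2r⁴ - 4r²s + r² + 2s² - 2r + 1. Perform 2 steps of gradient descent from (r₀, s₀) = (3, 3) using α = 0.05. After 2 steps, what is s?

∇f = (8r³ - 8rs + 2r - 2, -4r² + 4s)
Step 1: at (3, 3), ∇f = (148, -24) → (3, 3) − 0.05·(148, -24) = (-4.4, 4.2)
Step 2: at (-4.4, 4.2), ∇f = (-544.432, -60.64) → (-4.4, 4.2) − 0.05·(-544.432, -60.64) = (22.8216, 7.232)
s = 7.232

7.232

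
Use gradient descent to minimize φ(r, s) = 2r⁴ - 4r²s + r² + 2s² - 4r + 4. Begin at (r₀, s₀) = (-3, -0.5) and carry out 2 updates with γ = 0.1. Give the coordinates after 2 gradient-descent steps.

∇φ = (8r³ - 8rs + 2r - 4, -4r² + 4s)
(r₁, s₁) = (-3, -0.5) − 0.1·(-238, -38) = (20.8, 3.3)
(r₂, s₂) = (20.8, 3.3) − 0.1·(71479.776, -1717.36) = (-7127.1776, 175.036)

(-7127.1776, 175.036)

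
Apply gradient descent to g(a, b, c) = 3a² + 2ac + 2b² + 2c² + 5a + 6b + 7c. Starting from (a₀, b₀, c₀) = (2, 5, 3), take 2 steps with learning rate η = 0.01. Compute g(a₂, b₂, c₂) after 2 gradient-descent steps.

∇g = (6a + 2c + 5, 4b + 6, 2a + 4c + 7)
(a₁, b₁, c₁) = (2, 5, 3) − 0.01·(23, 26, 23) = (1.77, 4.74, 2.77)
(a₂, b₂, c₂) = (1.77, 4.74, 2.77) − 0.01·(21.16, 24.96, 21.62) = (1.5584, 4.4904, 2.5538)
g(1.5584, 4.4904, 2.5538) = 121.22768872

121.22768872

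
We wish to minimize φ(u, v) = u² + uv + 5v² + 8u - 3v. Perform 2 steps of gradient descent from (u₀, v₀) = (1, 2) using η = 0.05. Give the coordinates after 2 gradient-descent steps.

(-0.095, 0.68)

∇φ = (2u + v + 8, u + 10v - 3)
(u₁, v₁) = (1, 2) − 0.05·(12, 18) = (0.4, 1.1)
(u₂, v₂) = (0.4, 1.1) − 0.05·(9.9, 8.4) = (-0.095, 0.68)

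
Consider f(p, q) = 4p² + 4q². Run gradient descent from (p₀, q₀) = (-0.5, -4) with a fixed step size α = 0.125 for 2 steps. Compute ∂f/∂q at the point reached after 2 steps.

0

∇f = (8p, 8q)
Step 1: at (-0.5, -4), ∇f = (-4, -32) → (-0.5, -4) − 0.125·(-4, -32) = (0, 0)
Step 2: at (0, 0), ∇f = (0, 0) → (0, 0) − 0.125·(0, 0) = (0, 0)
∂f/∂q at (0, 0) = 0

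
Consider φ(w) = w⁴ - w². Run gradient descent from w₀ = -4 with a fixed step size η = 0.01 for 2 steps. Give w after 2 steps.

-1.40992768

φ′(w) = 4w³ - 2w
Step 1: φ′(-4) = -248; w₁ = -4 − 0.01·(-248) = -1.52
Step 2: φ′(-1.52) = -11.007232; w₂ = -1.52 − 0.01·(-11.007232) = -1.40992768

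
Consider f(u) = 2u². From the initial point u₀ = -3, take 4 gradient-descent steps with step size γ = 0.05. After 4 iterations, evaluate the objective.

f′(u) = 4u
Step 1: f′(-3) = -12; u₁ = -3 − 0.05·(-12) = -2.4
Step 2: f′(-2.4) = -9.6; u₂ = -2.4 − 0.05·(-9.6) = -1.92
Step 3: f′(-1.92) = -7.68; u₃ = -1.92 − 0.05·(-7.68) = -1.536
Step 4: f′(-1.536) = -6.144; u₄ = -1.536 − 0.05·(-6.144) = -1.2288
f(-1.2288) = 3.01989888

3.01989888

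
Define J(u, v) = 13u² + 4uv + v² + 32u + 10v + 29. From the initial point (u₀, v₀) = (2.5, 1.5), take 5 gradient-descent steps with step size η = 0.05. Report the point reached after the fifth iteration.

∇J = (26u + 4v + 32, 4u + 2v + 10)
(u₁, v₁) = (2.5, 1.5) − 0.05·(103, 23) = (-2.65, 0.35)
(u₂, v₂) = (-2.65, 0.35) − 0.05·(-35.5, 0.1) = (-0.875, 0.345)
(u₃, v₃) = (-0.875, 0.345) − 0.05·(10.63, 7.19) = (-1.4065, -0.0145)
(u₄, v₄) = (-1.4065, -0.0145) − 0.05·(-4.627, 4.345) = (-1.17515, -0.23175)
(u₅, v₅) = (-1.17515, -0.23175) − 0.05·(0.5191, 4.8359) = (-1.201105, -0.473545)

(-1.201105, -0.473545)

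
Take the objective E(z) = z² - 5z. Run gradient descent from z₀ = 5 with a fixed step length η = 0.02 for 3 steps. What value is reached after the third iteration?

4.71184

E′(z) = 2z - 5
Step 1: E′(5) = 5; z₁ = 5 − 0.02·5 = 4.9
Step 2: E′(4.9) = 4.8; z₂ = 4.9 − 0.02·4.8 = 4.804
Step 3: E′(4.804) = 4.608; z₃ = 4.804 − 0.02·4.608 = 4.71184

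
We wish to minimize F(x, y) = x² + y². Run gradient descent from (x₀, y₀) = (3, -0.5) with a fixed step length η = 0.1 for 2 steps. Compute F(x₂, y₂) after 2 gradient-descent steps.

∇F = (2x, 2y)
(x₁, y₁) = (3, -0.5) − 0.1·(6, -1) = (2.4, -0.4)
(x₂, y₂) = (2.4, -0.4) − 0.1·(4.8, -0.8) = (1.92, -0.32)
F(1.92, -0.32) = 3.7888

3.7888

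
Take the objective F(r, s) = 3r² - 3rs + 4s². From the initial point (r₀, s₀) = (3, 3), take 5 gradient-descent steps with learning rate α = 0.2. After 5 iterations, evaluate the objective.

3.2298172416

∇F = (6r - 3s, -3r + 8s)
Step 1: at (3, 3), ∇F = (9, 15) → (3, 3) − 0.2·(9, 15) = (1.2, 0)
Step 2: at (1.2, 0), ∇F = (7.2, -3.6) → (1.2, 0) − 0.2·(7.2, -3.6) = (-0.24, 0.72)
Step 3: at (-0.24, 0.72), ∇F = (-3.6, 6.48) → (-0.24, 0.72) − 0.2·(-3.6, 6.48) = (0.48, -0.576)
Step 4: at (0.48, -0.576), ∇F = (4.608, -6.048) → (0.48, -0.576) − 0.2·(4.608, -6.048) = (-0.4416, 0.6336)
Step 5: at (-0.4416, 0.6336), ∇F = (-4.5504, 6.3936) → (-0.4416, 0.6336) − 0.2·(-4.5504, 6.3936) = (0.46848, -0.64512)
F(0.46848, -0.64512) = 3.2298172416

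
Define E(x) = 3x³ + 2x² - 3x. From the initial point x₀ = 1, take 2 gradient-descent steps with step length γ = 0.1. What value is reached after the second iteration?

0.3

E′(x) = 9x² + 4x - 3
x₁ = 1 − 0.1·10 = 0
x₂ = 0 − 0.1·(-3) = 0.3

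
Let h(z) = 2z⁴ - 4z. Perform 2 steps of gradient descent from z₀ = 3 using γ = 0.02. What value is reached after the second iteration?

-0.85494016

h′(z) = 8z³ - 4
Step 1: h′(3) = 212; z₁ = 3 − 0.02·212 = -1.24
Step 2: h′(-1.24) = -19.252992; z₂ = -1.24 − 0.02·(-19.252992) = -0.85494016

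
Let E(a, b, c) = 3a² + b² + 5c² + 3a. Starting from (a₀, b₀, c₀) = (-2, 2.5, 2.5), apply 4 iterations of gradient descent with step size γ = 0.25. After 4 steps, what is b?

∇E = (6a + 3, 2b, 10c)
(a₁, b₁, c₁) = (-2, 2.5, 2.5) − 0.25·(-9, 5, 25) = (0.25, 1.25, -3.75)
(a₂, b₂, c₂) = (0.25, 1.25, -3.75) − 0.25·(4.5, 2.5, -37.5) = (-0.875, 0.625, 5.625)
(a₃, b₃, c₃) = (-0.875, 0.625, 5.625) − 0.25·(-2.25, 1.25, 56.25) = (-0.3125, 0.3125, -8.4375)
(a₄, b₄, c₄) = (-0.3125, 0.3125, -8.4375) − 0.25·(1.125, 0.625, -84.375) = (-0.59375, 0.15625, 12.65625)
b = 0.15625

0.15625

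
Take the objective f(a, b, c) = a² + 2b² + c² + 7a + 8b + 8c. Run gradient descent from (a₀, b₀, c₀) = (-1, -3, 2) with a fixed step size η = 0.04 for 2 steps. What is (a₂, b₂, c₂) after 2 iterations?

(-1.384, -2.7056, 1.0784)

∇f = (2a + 7, 4b + 8, 2c + 8)
(a₁, b₁, c₁) = (-1, -3, 2) − 0.04·(5, -4, 12) = (-1.2, -2.84, 1.52)
(a₂, b₂, c₂) = (-1.2, -2.84, 1.52) − 0.04·(4.6, -3.36, 11.04) = (-1.384, -2.7056, 1.0784)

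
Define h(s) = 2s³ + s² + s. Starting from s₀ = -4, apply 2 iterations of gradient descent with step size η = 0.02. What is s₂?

h′(s) = 6s² + 2s + 1
s₁ = -4 − 0.02·89 = -5.78
s₂ = -5.78 − 0.02·189.8904 = -9.577808

-9.577808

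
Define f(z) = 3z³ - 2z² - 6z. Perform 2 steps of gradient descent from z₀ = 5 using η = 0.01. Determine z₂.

f′(z) = 9z² - 4z - 6
z₁ = 5 − 0.01·199 = 3.01
z₂ = 3.01 − 0.01·63.5009 = 2.374991

2.374991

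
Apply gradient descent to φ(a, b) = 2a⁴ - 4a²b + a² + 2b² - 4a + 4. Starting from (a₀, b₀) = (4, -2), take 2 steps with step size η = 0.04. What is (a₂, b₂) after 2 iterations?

∇φ = (8a³ - 8ab + 2a - 4, -4a² + 4b)
Step 1: at (4, -2), ∇φ = (580, -72) → (4, -2) − 0.04·(580, -72) = (-19.2, 0.88)
Step 2: at (-19.2, 0.88), ∇φ = (-56530.336, -1471.04) → (-19.2, 0.88) − 0.04·(-56530.336, -1471.04) = (2242.01344, 59.7216)

(2242.01344, 59.7216)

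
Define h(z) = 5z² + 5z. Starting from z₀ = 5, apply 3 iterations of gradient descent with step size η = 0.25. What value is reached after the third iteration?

h′(z) = 10z + 5
Step 1: h′(5) = 55; z₁ = 5 − 0.25·55 = -8.75
Step 2: h′(-8.75) = -82.5; z₂ = -8.75 − 0.25·(-82.5) = 11.875
Step 3: h′(11.875) = 123.75; z₃ = 11.875 − 0.25·123.75 = -19.0625

-19.0625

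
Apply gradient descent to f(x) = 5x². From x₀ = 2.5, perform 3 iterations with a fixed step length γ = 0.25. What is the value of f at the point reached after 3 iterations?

f′(x) = 10x
Step 1: f′(2.5) = 25; x₁ = 2.5 − 0.25·25 = -3.75
Step 2: f′(-3.75) = -37.5; x₂ = -3.75 − 0.25·(-37.5) = 5.625
Step 3: f′(5.625) = 56.25; x₃ = 5.625 − 0.25·56.25 = -8.4375
f(-8.4375) = 355.95703125

355.95703125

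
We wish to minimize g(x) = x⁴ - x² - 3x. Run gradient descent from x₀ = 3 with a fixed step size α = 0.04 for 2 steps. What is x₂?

g′(x) = 4x³ - 2x - 3
x₁ = 3 − 0.04·99 = -0.96
x₂ = -0.96 − 0.04·(-4.618944) = -0.77524224

-0.77524224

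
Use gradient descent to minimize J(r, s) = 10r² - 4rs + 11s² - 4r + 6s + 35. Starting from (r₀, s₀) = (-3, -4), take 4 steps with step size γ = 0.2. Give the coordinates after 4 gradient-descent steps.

(44.5904, -305.184)

∇J = (20r - 4s - 4, -4r + 22s + 6)
Step 1: at (-3, -4), ∇J = (-48, -70) → (-3, -4) − 0.2·(-48, -70) = (6.6, 10)
Step 2: at (6.6, 10), ∇J = (88, 199.6) → (6.6, 10) − 0.2·(88, 199.6) = (-11, -29.92)
Step 3: at (-11, -29.92), ∇J = (-104.32, -608.24) → (-11, -29.92) − 0.2·(-104.32, -608.24) = (9.864, 91.728)
Step 4: at (9.864, 91.728), ∇J = (-173.632, 1984.56) → (9.864, 91.728) − 0.2·(-173.632, 1984.56) = (44.5904, -305.184)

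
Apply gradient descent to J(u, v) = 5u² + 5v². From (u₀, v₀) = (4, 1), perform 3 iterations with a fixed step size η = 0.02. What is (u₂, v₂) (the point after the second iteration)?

∇J = (10u, 10v)
Step 1: at (4, 1), ∇J = (40, 10) → (4, 1) − 0.02·(40, 10) = (3.2, 0.8)
Step 2: at (3.2, 0.8), ∇J = (32, 8) → (3.2, 0.8) − 0.02·(32, 8) = (2.56, 0.64)

(2.56, 0.64)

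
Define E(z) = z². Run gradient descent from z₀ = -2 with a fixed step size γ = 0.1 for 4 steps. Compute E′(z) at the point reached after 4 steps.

E′(z) = 2z
z₁ = -2 − 0.1·(-4) = -1.6
z₂ = -1.6 − 0.1·(-3.2) = -1.28
z₃ = -1.28 − 0.1·(-2.56) = -1.024
z₄ = -1.024 − 0.1·(-2.048) = -0.8192
E′(z) at (-0.8192) = -1.6384

-1.6384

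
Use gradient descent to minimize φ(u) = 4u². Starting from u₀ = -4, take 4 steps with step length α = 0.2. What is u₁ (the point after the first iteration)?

2.4

φ′(u) = 8u
Step 1: φ′(-4) = -32; u₁ = -4 − 0.2·(-32) = 2.4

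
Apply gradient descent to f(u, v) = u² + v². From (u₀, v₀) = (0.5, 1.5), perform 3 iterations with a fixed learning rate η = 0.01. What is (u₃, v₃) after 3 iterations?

(0.470596, 1.411788)

∇f = (2u, 2v)
(u₁, v₁) = (0.5, 1.5) − 0.01·(1, 3) = (0.49, 1.47)
(u₂, v₂) = (0.49, 1.47) − 0.01·(0.98, 2.94) = (0.4802, 1.4406)
(u₃, v₃) = (0.4802, 1.4406) − 0.01·(0.9604, 2.8812) = (0.470596, 1.411788)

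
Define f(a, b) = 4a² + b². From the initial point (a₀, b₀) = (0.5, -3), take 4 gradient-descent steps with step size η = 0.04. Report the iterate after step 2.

(0.2312, -2.5392)

∇f = (8a, 2b)
Step 1: at (0.5, -3), ∇f = (4, -6) → (0.5, -3) − 0.04·(4, -6) = (0.34, -2.76)
Step 2: at (0.34, -2.76), ∇f = (2.72, -5.52) → (0.34, -2.76) − 0.04·(2.72, -5.52) = (0.2312, -2.5392)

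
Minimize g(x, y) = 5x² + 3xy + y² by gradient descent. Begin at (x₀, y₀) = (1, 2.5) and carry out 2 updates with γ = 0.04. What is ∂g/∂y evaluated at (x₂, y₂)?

3.6944

∇g = (10x + 3y, 3x + 2y)
(x₁, y₁) = (1, 2.5) − 0.04·(17.5, 8) = (0.3, 2.18)
(x₂, y₂) = (0.3, 2.18) − 0.04·(9.54, 5.26) = (-0.0816, 1.9696)
∂g/∂y at (-0.0816, 1.9696) = 3.6944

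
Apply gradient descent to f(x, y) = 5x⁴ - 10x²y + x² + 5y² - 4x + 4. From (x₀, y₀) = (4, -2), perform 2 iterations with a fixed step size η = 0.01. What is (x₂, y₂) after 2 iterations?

∇f = (20x³ - 20xy + 2x - 4, -10x² + 10y)
(x₁, y₁) = (4, -2) − 0.01·(1444, -180) = (-10.44, -0.2)
(x₂, y₂) = (-10.44, -0.2) − 0.01·(-22824.50368, -1091.936) = (217.8050368, 10.71936)

(217.8050368, 10.71936)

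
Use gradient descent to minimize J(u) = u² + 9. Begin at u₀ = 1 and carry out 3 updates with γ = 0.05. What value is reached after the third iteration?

0.729

J′(u) = 2u
Step 1: J′(1) = 2; u₁ = 1 − 0.05·2 = 0.9
Step 2: J′(0.9) = 1.8; u₂ = 0.9 − 0.05·1.8 = 0.81
Step 3: J′(0.81) = 1.62; u₃ = 0.81 − 0.05·1.62 = 0.729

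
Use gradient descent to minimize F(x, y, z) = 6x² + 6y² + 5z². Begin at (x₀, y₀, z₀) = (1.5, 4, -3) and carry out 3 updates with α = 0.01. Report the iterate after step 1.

∇F = (12x, 12y, 10z)
(x₁, y₁, z₁) = (1.5, 4, -3) − 0.01·(18, 48, -30) = (1.32, 3.52, -2.7)

(1.32, 3.52, -2.7)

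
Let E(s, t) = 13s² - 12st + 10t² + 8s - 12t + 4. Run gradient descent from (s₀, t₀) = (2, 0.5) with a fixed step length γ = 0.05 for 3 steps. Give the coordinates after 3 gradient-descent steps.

(-0.559, 1.134)

∇E = (26s - 12t + 8, -12s + 20t - 12)
Step 1: at (2, 0.5), ∇E = (54, -26) → (2, 0.5) − 0.05·(54, -26) = (-0.7, 1.8)
Step 2: at (-0.7, 1.8), ∇E = (-31.8, 32.4) → (-0.7, 1.8) − 0.05·(-31.8, 32.4) = (0.89, 0.18)
Step 3: at (0.89, 0.18), ∇E = (28.98, -19.08) → (0.89, 0.18) − 0.05·(28.98, -19.08) = (-0.559, 1.134)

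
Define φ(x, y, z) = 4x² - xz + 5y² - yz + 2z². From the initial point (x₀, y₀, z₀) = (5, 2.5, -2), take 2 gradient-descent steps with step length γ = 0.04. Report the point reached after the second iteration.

∇φ = (8x - z, 10y - z, -x - y + 4z)
(x₁, y₁, z₁) = (5, 2.5, -2) − 0.04·(42, 27, -15.5) = (3.32, 1.42, -1.38)
(x₂, y₂, z₂) = (3.32, 1.42, -1.38) − 0.04·(27.94, 15.58, -10.26) = (2.2024, 0.7968, -0.9696)

(2.2024, 0.7968, -0.9696)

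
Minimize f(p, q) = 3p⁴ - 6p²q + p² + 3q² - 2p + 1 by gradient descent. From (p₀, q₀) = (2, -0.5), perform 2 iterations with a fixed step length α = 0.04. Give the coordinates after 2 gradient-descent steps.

(3.83936, 1.8232)

∇f = (12p³ - 12pq + 2p - 2, -6p² + 6q)
(p₁, q₁) = (2, -0.5) − 0.04·(110, -27) = (-2.4, 0.58)
(p₂, q₂) = (-2.4, 0.58) − 0.04·(-155.984, -31.08) = (3.83936, 1.8232)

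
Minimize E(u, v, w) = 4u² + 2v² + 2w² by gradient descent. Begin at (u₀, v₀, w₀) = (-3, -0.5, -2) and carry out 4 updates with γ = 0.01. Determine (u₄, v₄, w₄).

(-2.14917888, -0.42467328, -1.69869312)

∇E = (8u, 4v, 4w)
(u₁, v₁, w₁) = (-3, -0.5, -2) − 0.01·(-24, -2, -8) = (-2.76, -0.48, -1.92)
(u₂, v₂, w₂) = (-2.76, -0.48, -1.92) − 0.01·(-22.08, -1.92, -7.68) = (-2.5392, -0.4608, -1.8432)
(u₃, v₃, w₃) = (-2.5392, -0.4608, -1.8432) − 0.01·(-20.3136, -1.8432, -7.3728) = (-2.336064, -0.442368, -1.769472)
(u₄, v₄, w₄) = (-2.336064, -0.442368, -1.769472) − 0.01·(-18.688512, -1.769472, -7.077888) = (-2.14917888, -0.42467328, -1.69869312)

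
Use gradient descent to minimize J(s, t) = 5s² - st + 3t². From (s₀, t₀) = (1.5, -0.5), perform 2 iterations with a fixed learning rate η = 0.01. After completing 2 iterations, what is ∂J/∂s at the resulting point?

12.47375

∇J = (10s - t, -s + 6t)
Step 1: at (1.5, -0.5), ∇J = (15.5, -4.5) → (1.5, -0.5) − 0.01·(15.5, -4.5) = (1.345, -0.455)
Step 2: at (1.345, -0.455), ∇J = (13.905, -4.075) → (1.345, -0.455) − 0.01·(13.905, -4.075) = (1.20595, -0.41425)
∂J/∂s at (1.20595, -0.41425) = 12.47375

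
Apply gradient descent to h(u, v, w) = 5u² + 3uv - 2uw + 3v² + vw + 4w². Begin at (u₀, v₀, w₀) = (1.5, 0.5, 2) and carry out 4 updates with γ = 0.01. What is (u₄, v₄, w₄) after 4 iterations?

(1.0704461, 0.18043527, 1.51315072)

∇h = (10u + 3v - 2w, 3u + 6v + w, -2u + v + 8w)
Step 1: at (1.5, 0.5, 2), ∇h = (12.5, 9.5, 13.5) → (1.5, 0.5, 2) − 0.01·(12.5, 9.5, 13.5) = (1.375, 0.405, 1.865)
Step 2: at (1.375, 0.405, 1.865), ∇h = (11.235, 8.42, 12.575) → (1.375, 0.405, 1.865) − 0.01·(11.235, 8.42, 12.575) = (1.26265, 0.3208, 1.73925)
Step 3: at (1.26265, 0.3208, 1.73925), ∇h = (10.1104, 7.452, 11.7095) → (1.26265, 0.3208, 1.73925) − 0.01·(10.1104, 7.452, 11.7095) = (1.161546, 0.24628, 1.622155)
Step 4: at (1.161546, 0.24628, 1.622155), ∇h = (9.10999, 6.584473, 10.900428) → (1.161546, 0.24628, 1.622155) − 0.01·(9.10999, 6.584473, 10.900428) = (1.0704461, 0.18043527, 1.51315072)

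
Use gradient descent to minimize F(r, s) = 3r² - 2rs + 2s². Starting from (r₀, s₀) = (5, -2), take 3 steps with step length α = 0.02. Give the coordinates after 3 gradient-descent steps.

(3.23424, -1.07968)

∇F = (6r - 2s, -2r + 4s)
Step 1: at (5, -2), ∇F = (34, -18) → (5, -2) − 0.02·(34, -18) = (4.32, -1.64)
Step 2: at (4.32, -1.64), ∇F = (29.2, -15.2) → (4.32, -1.64) − 0.02·(29.2, -15.2) = (3.736, -1.336)
Step 3: at (3.736, -1.336), ∇F = (25.088, -12.816) → (3.736, -1.336) − 0.02·(25.088, -12.816) = (3.23424, -1.07968)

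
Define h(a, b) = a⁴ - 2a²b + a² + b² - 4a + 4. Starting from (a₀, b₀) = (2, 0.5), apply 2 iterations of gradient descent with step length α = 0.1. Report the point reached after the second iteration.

∇h = (4a³ - 4ab + 2a - 4, -2a² + 2b)
(a₁, b₁) = (2, 0.5) − 0.1·(28, -7) = (-0.8, 1.2)
(a₂, b₂) = (-0.8, 1.2) − 0.1·(-3.808, 1.12) = (-0.4192, 1.088)

(-0.4192, 1.088)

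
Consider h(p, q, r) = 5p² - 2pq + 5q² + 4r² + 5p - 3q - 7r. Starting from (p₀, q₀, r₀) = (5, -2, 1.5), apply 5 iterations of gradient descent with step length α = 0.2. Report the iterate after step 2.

∇h = (10p - 2q + 5, -2p + 10q - 3, 8r - 7)
Step 1: at (5, -2, 1.5), ∇h = (59, -33, 5) → (5, -2, 1.5) − 0.2·(59, -33, 5) = (-6.8, 4.6, 0.5)
Step 2: at (-6.8, 4.6, 0.5), ∇h = (-72.2, 56.6, -3) → (-6.8, 4.6, 0.5) − 0.2·(-72.2, 56.6, -3) = (7.64, -6.72, 1.1)

(7.64, -6.72, 1.1)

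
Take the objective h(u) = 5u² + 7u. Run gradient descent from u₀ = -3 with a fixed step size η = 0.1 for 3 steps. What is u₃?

h′(u) = 10u + 7
u₁ = -3 − 0.1·(-23) = -0.7
u₂ = -0.7 − 0.1·0 = -0.7
u₃ = -0.7 − 0.1·0 = -0.7

-0.7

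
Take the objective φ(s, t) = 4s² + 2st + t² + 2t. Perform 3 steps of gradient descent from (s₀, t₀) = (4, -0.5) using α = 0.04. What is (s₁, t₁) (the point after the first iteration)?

∇φ = (8s + 2t, 2s + 2t + 2)
Step 1: at (4, -0.5), ∇φ = (31, 9) → (4, -0.5) − 0.04·(31, 9) = (2.76, -0.86)

(2.76, -0.86)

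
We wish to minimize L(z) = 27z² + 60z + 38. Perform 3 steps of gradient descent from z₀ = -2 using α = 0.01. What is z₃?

L′(z) = 54z + 60
z₁ = -2 − 0.01·(-48) = -1.52
z₂ = -1.52 − 0.01·(-22.08) = -1.2992
z₃ = -1.2992 − 0.01·(-10.1568) = -1.197632

-1.197632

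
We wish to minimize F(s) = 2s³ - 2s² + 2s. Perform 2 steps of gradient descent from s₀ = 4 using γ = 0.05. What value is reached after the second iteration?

F′(s) = 6s² - 4s + 2
s₁ = 4 − 0.05·82 = -0.1
s₂ = -0.1 − 0.05·2.46 = -0.223

-0.223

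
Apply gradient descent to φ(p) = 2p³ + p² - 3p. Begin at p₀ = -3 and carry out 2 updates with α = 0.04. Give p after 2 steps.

φ′(p) = 6p² + 2p - 3
p₁ = -3 − 0.04·45 = -4.8
p₂ = -4.8 − 0.04·125.64 = -9.8256

-9.8256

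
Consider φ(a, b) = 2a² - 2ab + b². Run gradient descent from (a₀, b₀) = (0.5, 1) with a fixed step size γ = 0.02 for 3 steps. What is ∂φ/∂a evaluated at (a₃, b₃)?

0.106112

∇φ = (4a - 2b, -2a + 2b)
(a₁, b₁) = (0.5, 1) − 0.02·(0, 1) = (0.5, 0.98)
(a₂, b₂) = (0.5, 0.98) − 0.02·(0.04, 0.96) = (0.4992, 0.9608)
(a₃, b₃) = (0.4992, 0.9608) − 0.02·(0.0752, 0.9232) = (0.497696, 0.942336)
∂φ/∂a at (0.497696, 0.942336) = 0.106112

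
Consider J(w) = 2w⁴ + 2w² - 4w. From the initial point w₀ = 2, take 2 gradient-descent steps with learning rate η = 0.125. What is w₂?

271.875

J′(w) = 8w³ + 4w - 4
Step 1: J′(2) = 68; w₁ = 2 − 0.125·68 = -6.5
Step 2: J′(-6.5) = -2227; w₂ = -6.5 − 0.125·(-2227) = 271.875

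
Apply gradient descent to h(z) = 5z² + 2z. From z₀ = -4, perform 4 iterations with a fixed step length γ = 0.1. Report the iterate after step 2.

-0.2

h′(z) = 10z + 2
Step 1: h′(-4) = -38; z₁ = -4 − 0.1·(-38) = -0.2
Step 2: h′(-0.2) = 0; z₂ = -0.2 − 0.1·0 = -0.2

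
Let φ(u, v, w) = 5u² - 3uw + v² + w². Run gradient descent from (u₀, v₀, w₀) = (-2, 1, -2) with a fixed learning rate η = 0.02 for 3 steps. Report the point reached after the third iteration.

(-1.322416, 0.884736, -2.06904)

∇φ = (10u - 3w, 2v, -3u + 2w)
(u₁, v₁, w₁) = (-2, 1, -2) − 0.02·(-14, 2, 2) = (-1.72, 0.96, -2.04)
(u₂, v₂, w₂) = (-1.72, 0.96, -2.04) − 0.02·(-11.08, 1.92, 1.08) = (-1.4984, 0.9216, -2.0616)
(u₃, v₃, w₃) = (-1.4984, 0.9216, -2.0616) − 0.02·(-8.7992, 1.8432, 0.372) = (-1.322416, 0.884736, -2.06904)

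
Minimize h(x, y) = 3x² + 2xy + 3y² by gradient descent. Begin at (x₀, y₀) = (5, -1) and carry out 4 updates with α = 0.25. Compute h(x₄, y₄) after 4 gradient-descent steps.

∇h = (6x + 2y, 2x + 6y)
(x₁, y₁) = (5, -1) − 0.25·(28, 4) = (-2, -2)
(x₂, y₂) = (-2, -2) − 0.25·(-16, -16) = (2, 2)
(x₃, y₃) = (2, 2) − 0.25·(16, 16) = (-2, -2)
(x₄, y₄) = (-2, -2) − 0.25·(-16, -16) = (2, 2)
h(2, 2) = 32

32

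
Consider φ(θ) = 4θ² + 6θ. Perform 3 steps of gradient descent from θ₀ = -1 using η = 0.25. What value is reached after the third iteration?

-0.5

φ′(θ) = 8θ + 6
Step 1: φ′(-1) = -2; θ₁ = -1 − 0.25·(-2) = -0.5
Step 2: φ′(-0.5) = 2; θ₂ = -0.5 − 0.25·2 = -1
Step 3: φ′(-1) = -2; θ₃ = -1 − 0.25·(-2) = -0.5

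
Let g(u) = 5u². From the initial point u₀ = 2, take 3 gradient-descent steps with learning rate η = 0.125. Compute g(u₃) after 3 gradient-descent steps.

g′(u) = 10u
Step 1: g′(2) = 20; u₁ = 2 − 0.125·20 = -0.5
Step 2: g′(-0.5) = -5; u₂ = -0.5 − 0.125·(-5) = 0.125
Step 3: g′(0.125) = 1.25; u₃ = 0.125 − 0.125·1.25 = -0.03125
g(-0.03125) = 0.0048828125

0.0048828125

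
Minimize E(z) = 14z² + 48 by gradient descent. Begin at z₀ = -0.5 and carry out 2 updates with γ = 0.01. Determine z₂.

E′(z) = 28z
z₁ = -0.5 − 0.01·(-14) = -0.36
z₂ = -0.36 − 0.01·(-10.08) = -0.2592

-0.2592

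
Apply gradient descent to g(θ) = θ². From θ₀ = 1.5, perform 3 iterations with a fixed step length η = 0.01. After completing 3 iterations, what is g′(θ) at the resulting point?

g′(θ) = 2θ
θ₁ = 1.5 − 0.01·3 = 1.47
θ₂ = 1.47 − 0.01·2.94 = 1.4406
θ₃ = 1.4406 − 0.01·2.8812 = 1.411788
g′(θ) at (1.411788) = 2.823576

2.823576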